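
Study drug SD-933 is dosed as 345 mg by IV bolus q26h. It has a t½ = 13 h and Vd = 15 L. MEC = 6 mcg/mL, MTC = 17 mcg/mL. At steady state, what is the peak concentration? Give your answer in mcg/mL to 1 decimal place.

The dosing interval is 2 half-lives, so f = 2^(−2) = 0.25.
At steady state, R = 1/(1 − 0.25) = 4/3.
Single-dose peak C₀ = D/Vd = 345/15 = 23 mcg/mL.
Steady-state peak Cmax,ss = C₀·R = 23 × 4/3 ≈ 30.667 mcg/mL.
Peak 30.7 mcg/mL vs MTC 17 mcg/mL: exceeds toxic threshold.

30.7 mcg/mL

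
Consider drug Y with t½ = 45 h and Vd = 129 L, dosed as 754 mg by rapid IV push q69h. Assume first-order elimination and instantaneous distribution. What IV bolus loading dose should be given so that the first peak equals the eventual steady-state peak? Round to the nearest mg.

f = (1/2)^(69/45) ≈ 0.345478; accumulation ratio R = 1/(1−f) ≈ 1.52783.
Loading dose to hit Cmax,ss on first dose: D_load = D_maint·R ≈ 754 × 1.52783 ≈ 1151.98 mg.

1152 mg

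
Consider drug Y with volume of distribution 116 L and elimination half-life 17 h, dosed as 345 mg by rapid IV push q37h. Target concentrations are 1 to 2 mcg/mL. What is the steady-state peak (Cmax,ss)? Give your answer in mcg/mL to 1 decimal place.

k = ln2/t½ = ln2/17 ≈ 0.040773 h⁻¹; fraction remaining f = e^(−kτ) = e^(−0.040773×37) ≈ 0.2212.
Accumulation ratio R = 1/(1 − f) ≈ 1/0.7788 ≈ 1.2840.
Each bolus raises the concentration by D/Vd = 345/116 ≈ 2.974 mcg/mL.
Cmax,ss = C₀/(1 − f) ≈ 2.974/0.7788 ≈ 3.819 mcg/mL.
Peak 3.8 mcg/mL vs MTC 2 mcg/mL: exceeds toxic threshold.

3.8 mcg/mL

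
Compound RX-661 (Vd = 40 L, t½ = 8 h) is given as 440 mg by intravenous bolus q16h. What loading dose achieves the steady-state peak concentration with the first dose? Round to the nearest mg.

587 mg

f = (1/2)^(16/8) ≈ 0.250000; accumulation ratio R = 1/(1−f) ≈ 1.33333.
Loading dose to hit Cmax,ss on first dose: D_load = D_maint·R ≈ 440 × 1.33333 ≈ 586.67 mg.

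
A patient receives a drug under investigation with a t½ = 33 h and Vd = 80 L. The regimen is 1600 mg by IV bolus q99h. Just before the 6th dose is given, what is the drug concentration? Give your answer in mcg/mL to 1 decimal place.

2.9 mcg/mL

f = (1/2)^(τ/t½) = (1/2)^(99/33) ≈ 0.1250.
C₀ = D/Vd = 1600/80 ≈ 20.000 mcg/mL.
Before the 6th dose, 5 doses have been given. Superposition: Cmin = C₀·(f + f² + … + f^5).
≈ 20.000 × (0.1250 + 0.0156 + 0.0020 + 0.0002 + 0.0000) ≈ 20.000 × 0.1428 ≈ 2.856 mcg/mL.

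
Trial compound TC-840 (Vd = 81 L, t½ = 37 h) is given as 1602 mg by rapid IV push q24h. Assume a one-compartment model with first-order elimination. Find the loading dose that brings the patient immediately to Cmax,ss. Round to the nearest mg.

f = (1/2)^(24/37) ≈ 0.637878; accumulation ratio R = 1/(1−f) ≈ 2.76150.
Loading dose to hit Cmax,ss on first dose: D_load = D_maint·R ≈ 1602 × 2.76150 ≈ 4423.92 mg.

4424 mg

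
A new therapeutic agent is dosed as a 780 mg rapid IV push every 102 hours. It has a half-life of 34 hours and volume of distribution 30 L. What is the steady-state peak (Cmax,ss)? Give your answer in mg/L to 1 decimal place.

τ = 102 h = 3 half-lives, so f = (1/2)^3 = 0.125.
Accumulation ratio R = 1/(1 − f) = 1/0.875 = 8/7.
Single-dose peak C₀ = D/Vd = 780/30 = 26 mg/L.
Steady-state peak Cmax,ss = C₀·R = 26 × 8/7 ≈ 29.714 mg/L.

29.7 mg/L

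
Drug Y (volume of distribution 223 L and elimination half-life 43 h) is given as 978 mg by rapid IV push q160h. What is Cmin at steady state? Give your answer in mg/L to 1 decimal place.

0.4 mg/L

τ/t½ = 160/43 ≈ 3.7209, so fraction remaining f = (1/2)^(160/43) ≈ 0.0758.
At steady state, accumulation factor R = 1/(1 − e^(−kτ)) ≈ 1.0820.
Single-dose peak C₀ = D/Vd = 978/223 ≈ 4.386 mg/L.
Steady-state peak Cmax,ss = C₀·R ≈ 4.386 × 1.0820 ≈ 4.746 mg/L.
Steady-state trough Cmin,ss = Cmax,ss·f ≈ 4.746 × 0.0758 ≈ 0.360 mg/L.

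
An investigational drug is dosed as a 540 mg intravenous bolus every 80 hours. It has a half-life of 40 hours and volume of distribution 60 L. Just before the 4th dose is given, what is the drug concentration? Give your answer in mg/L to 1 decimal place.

3.0 mg/L

f = (1/2)^(τ/t½) = (1/2)^(80/40) ≈ 0.2500.
C₀ = D/Vd = 540/60 ≈ 9.000 mg/L.
Before the 4th dose, 3 doses have been given. Superposition: Cmin = C₀·(f + f² + … + f^3).
≈ 9.000 × (0.2500 + 0.0625 + 0.0156) ≈ 9.000 × 0.3281 ≈ 2.953 mg/L.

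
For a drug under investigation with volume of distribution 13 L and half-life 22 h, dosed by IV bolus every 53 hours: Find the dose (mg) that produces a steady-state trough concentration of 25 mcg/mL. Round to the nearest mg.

τ/t½ = 53/22 ≈ 2.4091, so f = (1/2)^(53/22) ≈ 0.188274.
Cmin,ss = (D/Vd)·f/(1−f), so D = Cmin,ss·Vd·(1−f)/f.
D = 25 × 13 × (1−f)/f ≈ 25 × 13 × 4.31141 ≈ 1401.21 mg.

1401 mg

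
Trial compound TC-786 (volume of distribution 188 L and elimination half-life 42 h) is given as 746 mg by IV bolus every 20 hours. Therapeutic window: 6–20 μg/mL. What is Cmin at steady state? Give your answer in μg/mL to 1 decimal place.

Over one 20-h interval, 20/42 ≈ 0.47619 half-lives elapse, leaving f ≈ 0.7189 of each dose.
Accumulation ratio R = 1/(1 − f) ≈ 1/0.2811 ≈ 3.5575.
Single-dose peak C₀ = D/Vd = 746/188 ≈ 3.968 μg/mL.
Cmax,ss = C₀/(1 − f) ≈ 3.968/0.2811 ≈ 14.116 μg/mL.
Steady-state trough Cmin,ss = Cmax,ss·f ≈ 14.116 × 0.7189 ≈ 10.148 μg/mL.
Trough 10.1 μg/mL vs MEC 6 μg/mL: adequate.

10.1 μg/mL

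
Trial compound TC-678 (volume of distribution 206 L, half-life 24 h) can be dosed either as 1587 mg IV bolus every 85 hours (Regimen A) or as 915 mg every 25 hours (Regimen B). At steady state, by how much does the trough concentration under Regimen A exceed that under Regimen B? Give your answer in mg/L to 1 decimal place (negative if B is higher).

-3.5 mg/L

Regimen A: f = (1/2)^(85/24) ≈ 0.0859; Cmin,ss = (1587/206)·f/(1−f) ≈ 0.724 mg/L.
Regimen B: f = (1/2)^(25/24) ≈ 0.4858; Cmin,ss = (915/206)·f/(1−f) ≈ 4.196 mg/L.
Difference ≈ 0.724 − 4.196 ≈ -3.472 mg/L.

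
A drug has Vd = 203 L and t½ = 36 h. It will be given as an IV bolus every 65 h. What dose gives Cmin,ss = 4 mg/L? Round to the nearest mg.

2026 mg

τ/t½ = 65/36 ≈ 1.8056, so f = (1/2)^(65/36) ≈ 0.286071.
Cmin,ss = (D/Vd)·f/(1−f), so D = Cmin,ss·Vd·(1−f)/f.
D = 4 × 203 × (1−f)/f ≈ 4 × 203 × 2.49564 ≈ 2026.46 mg.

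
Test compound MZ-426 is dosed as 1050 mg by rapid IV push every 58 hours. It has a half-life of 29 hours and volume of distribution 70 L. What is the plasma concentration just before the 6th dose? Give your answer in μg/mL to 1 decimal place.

f = (1/2)^(τ/t½) = (1/2)^(58/29) ≈ 0.2500.
C₀ = D/Vd = 1050/70 ≈ 15.000 μg/mL.
Before the 6th dose, 5 doses have been given. Superposition: Cmin = C₀·(f + f² + … + f^5).
≈ 15.000 × (0.2500 + 0.0625 + 0.0156 + 0.0039 + 0.0010) ≈ 15.000 × 0.3330 ≈ 4.995 μg/mL.

5.0 μg/mL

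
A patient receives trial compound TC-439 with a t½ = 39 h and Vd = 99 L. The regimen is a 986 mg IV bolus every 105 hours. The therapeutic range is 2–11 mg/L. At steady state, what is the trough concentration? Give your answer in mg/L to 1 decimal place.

k = ln2/t½ = ln2/39 ≈ 0.017773 h⁻¹; fraction remaining f = e^(−kτ) = e^(−0.017773×105) ≈ 0.1547.
Each bolus raises the concentration by D/Vd = 986/99 ≈ 9.960 mg/L.
Steady-state trough Cmin,ss = C₀·f/(1−f) ≈ 9.960 × 0.1547/0.8453 ≈ 1.823 mg/L.
Trough 1.8 mg/L vs MEC 2 mg/L: subtherapeutic.

1.8 mg/L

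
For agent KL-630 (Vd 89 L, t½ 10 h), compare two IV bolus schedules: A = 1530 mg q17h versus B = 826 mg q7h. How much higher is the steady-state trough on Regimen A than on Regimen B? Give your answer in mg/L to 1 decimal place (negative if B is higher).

-7.2 mg/L

Regimen A: f = (1/2)^(17/10) ≈ 0.3078; Cmin,ss = (1530/89)·f/(1−f) ≈ 7.644 mg/L.
Regimen B: f = (1/2)^(7/10) ≈ 0.6156; Cmin,ss = (826/89)·f/(1−f) ≈ 14.863 mg/L.
Difference ≈ 7.644 − 14.863 ≈ -7.219 mg/L.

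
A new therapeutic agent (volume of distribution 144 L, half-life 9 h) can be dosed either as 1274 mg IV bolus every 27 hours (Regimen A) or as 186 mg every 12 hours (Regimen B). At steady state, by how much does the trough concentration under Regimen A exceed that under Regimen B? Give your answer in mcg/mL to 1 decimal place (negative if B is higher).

0.4 mcg/mL

Regimen A: f = (1/2)^(27/9) ≈ 0.1250; Cmin,ss = (1274/144)·f/(1−f) ≈ 1.264 mcg/mL.
Regimen B: f = (1/2)^(12/9) ≈ 0.3969; Cmin,ss = (186/144)·f/(1−f) ≈ 0.850 mcg/mL.
Difference ≈ 1.264 − 0.850 ≈ 0.414 mcg/mL.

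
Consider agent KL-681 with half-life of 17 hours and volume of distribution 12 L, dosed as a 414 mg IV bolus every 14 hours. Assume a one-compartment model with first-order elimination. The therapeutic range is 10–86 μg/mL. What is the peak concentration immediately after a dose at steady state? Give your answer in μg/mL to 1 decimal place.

k = ln2/t½ = ln2/17 ≈ 0.040773 h⁻¹; fraction remaining f = e^(−kτ) = e^(−0.040773×14) ≈ 0.5651.
At steady state, accumulation factor R = 1/(1 − e^(−kτ)) ≈ 2.2994.
Each bolus raises the concentration by D/Vd = 414/12 ≈ 34.500 μg/mL.
Steady-state peak Cmax,ss = C₀·R ≈ 34.500 × 2.2994 ≈ 79.329 μg/mL.
Peak 79.3 μg/mL vs MTC 86 μg/mL: below toxic threshold.

79.3 μg/mL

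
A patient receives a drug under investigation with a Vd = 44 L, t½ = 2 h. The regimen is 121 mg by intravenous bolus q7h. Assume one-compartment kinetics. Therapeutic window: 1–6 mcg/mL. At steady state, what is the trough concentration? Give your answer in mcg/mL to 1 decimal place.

0.3 mcg/mL

Over one 7-h interval, 7/2 ≈ 3.5 half-lives elapse, leaving f ≈ 0.0884 of each dose.
At steady state, accumulation factor R = 1/(1 − e^(−kτ)) ≈ 1.0970.
Single-dose peak C₀ = D/Vd = 121/44 ≈ 2.750 mcg/mL.
Cmax,ss = C₀/(1 − f) ≈ 2.750/0.9116 ≈ 3.017 mcg/mL.
One interval later, Cmin,ss = Cmax,ss·e^(−kτ) ≈ 3.017 × 0.0884 ≈ 0.267 mcg/mL.
Trough 0.3 mcg/mL vs MEC 1 mcg/mL: subtherapeutic.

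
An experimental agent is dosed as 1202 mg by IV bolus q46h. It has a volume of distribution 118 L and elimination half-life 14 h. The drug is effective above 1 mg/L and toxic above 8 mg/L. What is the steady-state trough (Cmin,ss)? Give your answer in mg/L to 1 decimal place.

τ/t½ = 46/14 ≈ 3.2857, so fraction remaining f = (1/2)^(46/14) ≈ 0.1025.
At steady state, accumulation factor R = 1/(1 − e^(−kτ)) ≈ 1.1142.
Each bolus raises the concentration by D/Vd = 1202/118 ≈ 10.186 mg/L.
Steady-state peak Cmax,ss = C₀·R ≈ 10.186 × 1.1142 ≈ 11.349 mg/L.
One interval later, Cmin,ss = Cmax,ss·e^(−kτ) ≈ 11.349 × 0.1025 ≈ 1.163 mg/L.
Trough 1.2 mg/L vs MEC 1 mg/L: adequate.

1.2 mg/L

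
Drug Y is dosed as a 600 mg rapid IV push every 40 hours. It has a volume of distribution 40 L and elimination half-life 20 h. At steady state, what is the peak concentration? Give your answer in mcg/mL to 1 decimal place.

τ = 40 h = 2 half-lives, so f = (1/2)^2 = 0.25.
At steady state, R = 1/(1 − 0.25) = 4/3.
Single-dose peak C₀ = D/Vd = 600/40 = 15 mcg/mL.
Steady-state peak Cmax,ss = C₀·R = 15 × 4/3 ≈ 20.000 mcg/mL.

20.0 mcg/mL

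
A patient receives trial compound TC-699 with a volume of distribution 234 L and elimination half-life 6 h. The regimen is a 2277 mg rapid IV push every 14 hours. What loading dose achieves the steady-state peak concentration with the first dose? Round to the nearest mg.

f = (1/2)^(14/6) ≈ 0.198425; accumulation ratio R = 1/(1−f) ≈ 1.24754.
Loading dose to hit Cmax,ss on first dose: D_load = D_maint·R ≈ 2277 × 1.24754 ≈ 2840.65 mg.

2841 mg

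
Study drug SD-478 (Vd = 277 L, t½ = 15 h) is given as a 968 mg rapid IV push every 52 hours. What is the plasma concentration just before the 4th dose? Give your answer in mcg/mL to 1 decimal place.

f = (1/2)^(τ/t½) = (1/2)^(52/15) ≈ 0.0905.
C₀ = D/Vd = 968/277 ≈ 3.495 mcg/mL.
Before the 4th dose, 3 doses have been given. Superposition: Cmin = C₀·(f + f² + … + f^3).
≈ 3.495 × (0.0905 + 0.0082 + 0.0007) ≈ 3.495 × 0.0994 ≈ 0.347 mcg/mL.

0.3 mcg/mL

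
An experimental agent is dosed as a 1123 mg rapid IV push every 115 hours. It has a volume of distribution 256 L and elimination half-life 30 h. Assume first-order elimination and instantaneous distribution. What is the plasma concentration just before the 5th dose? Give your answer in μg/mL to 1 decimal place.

f = (1/2)^(τ/t½) = (1/2)^(115/30) ≈ 0.0702.
C₀ = D/Vd = 1123/256 ≈ 4.387 μg/mL.
Before the 5th dose, 4 doses have been given. Superposition: Cmin = C₀·(f + f² + … + f^4).
≈ 4.387 × (0.0702 + 0.0049 + 0.0003 + 0.0000) ≈ 4.387 × 0.0754 ≈ 0.331 μg/mL.

0.3 μg/mL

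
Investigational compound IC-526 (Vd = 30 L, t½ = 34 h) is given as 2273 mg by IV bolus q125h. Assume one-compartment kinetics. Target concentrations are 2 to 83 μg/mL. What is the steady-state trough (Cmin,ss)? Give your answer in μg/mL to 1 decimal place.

6.4 μg/mL

τ/t½ = 125/34 ≈ 3.6765, so fraction remaining f = (1/2)^(125/34) ≈ 0.0782.
At steady state, accumulation factor R = 1/(1 − e^(−kτ)) ≈ 1.0848.
Single-dose peak C₀ = D/Vd = 2273/30 ≈ 75.767 μg/mL.
Cmax,ss = C₀/(1 − f) ≈ 75.767/0.9218 ≈ 82.195 μg/mL.
One interval later, Cmin,ss = Cmax,ss·e^(−kτ) ≈ 82.195 × 0.0782 ≈ 6.428 μg/mL.
Trough 6.4 μg/mL vs MEC 2 μg/mL: adequate.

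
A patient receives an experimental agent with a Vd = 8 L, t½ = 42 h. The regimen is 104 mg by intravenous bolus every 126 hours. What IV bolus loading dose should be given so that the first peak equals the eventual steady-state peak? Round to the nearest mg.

119 mg

f = (1/2)^(126/42) ≈ 0.125000; accumulation ratio R = 1/(1−f) ≈ 1.14286.
Loading dose to hit Cmax,ss on first dose: D_load = D_maint·R ≈ 104 × 1.14286 ≈ 118.86 mg.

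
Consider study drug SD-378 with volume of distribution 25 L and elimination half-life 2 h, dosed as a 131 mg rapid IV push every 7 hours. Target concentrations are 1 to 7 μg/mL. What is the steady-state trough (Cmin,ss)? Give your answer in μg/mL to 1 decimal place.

τ/t½ = 7/2 ≈ 3.5, so fraction remaining f = (1/2)^(7/2) ≈ 0.0884.
Single-dose peak C₀ = D/Vd = 131/25 ≈ 5.240 μg/mL.
Steady-state trough Cmin,ss = C₀·f/(1−f) ≈ 5.240 × 0.0884/0.9116 ≈ 0.508 μg/mL.
Trough 0.5 μg/mL vs MEC 1 μg/mL: subtherapeutic.

0.5 μg/mL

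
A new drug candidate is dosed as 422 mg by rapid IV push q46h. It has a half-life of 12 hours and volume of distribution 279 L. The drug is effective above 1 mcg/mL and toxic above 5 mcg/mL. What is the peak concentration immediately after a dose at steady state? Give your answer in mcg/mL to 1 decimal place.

Over one 46-h interval, 46/12 ≈ 3.8333 half-lives elapse, leaving f ≈ 0.0702 of each dose.
At steady state, accumulation factor R = 1/(1 − e^(−kτ)) ≈ 1.0755.
Single-dose peak C₀ = D/Vd = 422/279 ≈ 1.513 mcg/mL.
Steady-state peak Cmax,ss = C₀·R ≈ 1.513 × 1.0755 ≈ 1.627 mcg/mL.
Peak 1.6 mcg/mL vs MTC 5 mcg/mL: below toxic threshold.

1.6 mcg/mL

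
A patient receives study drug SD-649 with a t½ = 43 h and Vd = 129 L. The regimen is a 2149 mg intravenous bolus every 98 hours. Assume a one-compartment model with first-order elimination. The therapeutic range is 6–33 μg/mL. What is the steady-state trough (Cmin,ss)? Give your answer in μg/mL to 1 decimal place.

4.3 μg/mL

k = ln2/t½ = ln2/43 ≈ 0.016120 h⁻¹; fraction remaining f = e^(−kτ) = e^(−0.016120×98) ≈ 0.2060.
Accumulation ratio R = 1/(1 − f) ≈ 1/0.7940 ≈ 1.2594.
Each bolus raises the concentration by D/Vd = 2149/129 ≈ 16.659 μg/mL.
Cmax,ss = C₀/(1 − f) ≈ 16.659/0.7940 ≈ 20.981 μg/mL.
One interval later, Cmin,ss = Cmax,ss·e^(−kτ) ≈ 20.981 × 0.2060 ≈ 4.322 μg/mL.
Trough 4.3 μg/mL vs MEC 6 μg/mL: subtherapeutic.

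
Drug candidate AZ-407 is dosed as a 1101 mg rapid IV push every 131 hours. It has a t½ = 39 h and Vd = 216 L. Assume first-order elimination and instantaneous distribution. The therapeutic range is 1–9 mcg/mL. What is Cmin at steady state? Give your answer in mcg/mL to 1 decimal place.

k = ln2/t½ = ln2/39 ≈ 0.017773 h⁻¹; fraction remaining f = e^(−kτ) = e^(−0.017773×131) ≈ 0.0975.
At steady state, accumulation factor R = 1/(1 − e^(−kτ)) ≈ 1.1080.
Single-dose peak C₀ = D/Vd = 1101/216 ≈ 5.097 mcg/mL.
Steady-state peak Cmax,ss = C₀·R ≈ 5.097 × 1.1080 ≈ 5.647 mcg/mL.
One interval later, Cmin,ss = Cmax,ss·e^(−kτ) ≈ 5.647 × 0.0975 ≈ 0.551 mcg/mL.
Trough 0.6 mcg/mL vs MEC 1 mcg/mL: subtherapeutic.

0.6 mcg/mL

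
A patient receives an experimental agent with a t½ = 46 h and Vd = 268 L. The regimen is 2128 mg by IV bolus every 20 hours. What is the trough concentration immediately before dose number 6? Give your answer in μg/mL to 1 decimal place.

f = (1/2)^(τ/t½) = (1/2)^(20/46) ≈ 0.7398.
C₀ = D/Vd = 2128/268 ≈ 7.940 μg/mL.
Before the 6th dose, 5 doses have been given. Superposition: Cmin = C₀·(f + f² + … + f^5).
≈ 7.940 × (0.7398 + 0.5473 + 0.4049 + 0.2995 + 0.2216) ≈ 7.940 × 2.2131 ≈ 17.572 μg/mL.

17.6 μg/mL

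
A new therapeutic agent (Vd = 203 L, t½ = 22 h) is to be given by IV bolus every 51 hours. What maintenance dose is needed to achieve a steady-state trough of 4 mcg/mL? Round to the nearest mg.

3237 mg

τ/t½ = 51/22 ≈ 2.3182, so f = (1/2)^(51/22) ≈ 0.200520.
Cmin,ss = (D/Vd)·f/(1−f), so D = Cmin,ss·Vd·(1−f)/f.
D = 4 × 203 × (1−f)/f ≈ 4 × 203 × 3.98703 ≈ 3237.47 mg.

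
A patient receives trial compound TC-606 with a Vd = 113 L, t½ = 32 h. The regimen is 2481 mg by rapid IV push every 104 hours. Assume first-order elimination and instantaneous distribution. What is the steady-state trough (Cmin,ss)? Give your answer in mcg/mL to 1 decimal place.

Over one 104-h interval, 104/32 ≈ 3.25 half-lives elapse, leaving f ≈ 0.1051 of each dose.
Accumulation ratio R = 1/(1 − f) ≈ 1/0.8949 ≈ 1.1174.
Single-dose peak C₀ = D/Vd = 2481/113 ≈ 21.956 mcg/mL.
Cmax,ss = C₀/(1 − f) ≈ 21.956/0.8949 ≈ 24.535 mcg/mL.
One interval later, Cmin,ss = Cmax,ss·e^(−kτ) ≈ 24.535 × 0.1051 ≈ 2.579 mcg/mL.

2.6 mcg/mL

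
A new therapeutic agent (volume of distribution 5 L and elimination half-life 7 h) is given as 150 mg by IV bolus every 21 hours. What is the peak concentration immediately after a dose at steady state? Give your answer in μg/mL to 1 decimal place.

τ = 21 h = 3 half-lives, so f = (1/2)^3 = 0.125.
Accumulation ratio R = 1/(1 − f) = 1/0.875 = 8/7.
Single-dose peak C₀ = D/Vd = 150/5 = 30 μg/mL.
Steady-state peak Cmax,ss = C₀·R = 30 × 8/7 ≈ 34.286 μg/mL.

34.3 μg/mL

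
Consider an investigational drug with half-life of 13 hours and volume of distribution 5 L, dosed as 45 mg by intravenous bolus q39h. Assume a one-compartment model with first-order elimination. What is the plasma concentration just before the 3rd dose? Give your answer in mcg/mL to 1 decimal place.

1.3 mcg/mL

f = (1/2)^(τ/t½) = (1/2)^(39/13) ≈ 0.1250.
C₀ = D/Vd = 45/5 ≈ 9.000 mcg/mL.
Before the 3rd dose, 2 doses have been given. Superposition: Cmin = C₀·(f + f²).
≈ 9.000 × (0.1250 + 0.0156) ≈ 9.000 × 0.1406 ≈ 1.265 mcg/mL.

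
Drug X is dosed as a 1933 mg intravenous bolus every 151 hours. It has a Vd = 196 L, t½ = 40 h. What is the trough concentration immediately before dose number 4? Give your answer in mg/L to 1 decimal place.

f = (1/2)^(τ/t½) = (1/2)^(151/40) ≈ 0.0730.
C₀ = D/Vd = 1933/196 ≈ 9.862 mg/L.
Before the 4th dose, 3 doses have been given. Superposition: Cmin = C₀·(f + f² + … + f^3).
≈ 9.862 × (0.0730 + 0.0053 + 0.0004) ≈ 9.862 × 0.0787 ≈ 0.776 mg/L.

0.8 mg/L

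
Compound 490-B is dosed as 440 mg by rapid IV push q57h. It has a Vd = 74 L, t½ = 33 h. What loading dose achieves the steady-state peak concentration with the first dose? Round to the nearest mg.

f = (1/2)^(57/33) ≈ 0.302022; accumulation ratio R = 1/(1−f) ≈ 1.43271.
Loading dose to hit Cmax,ss on first dose: D_load = D_maint·R ≈ 440 × 1.43271 ≈ 630.39 mg.

630 mg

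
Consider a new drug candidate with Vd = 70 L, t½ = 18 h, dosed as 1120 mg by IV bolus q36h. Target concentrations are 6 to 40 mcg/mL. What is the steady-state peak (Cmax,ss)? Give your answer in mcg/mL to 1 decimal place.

21.3 mcg/mL

τ = 36 h = 2 half-lives, so f = (1/2)^2 = 0.25.
At steady state, R = 1/(1 − 0.25) = 4/3.
Single-dose peak C₀ = D/Vd = 1120/70 = 16 mcg/mL.
Steady-state peak Cmax,ss = C₀·R = 16 × 4/3 ≈ 21.333 mcg/mL.
Peak 21.3 mcg/mL vs MTC 40 mcg/mL: below toxic threshold.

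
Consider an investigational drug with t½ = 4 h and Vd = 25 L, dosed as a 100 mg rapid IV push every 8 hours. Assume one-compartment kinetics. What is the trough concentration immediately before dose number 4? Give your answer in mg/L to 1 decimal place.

f = (1/2)^(τ/t½) = (1/2)^(8/4) ≈ 0.2500.
C₀ = D/Vd = 100/25 ≈ 4.000 mg/L.
Before the 4th dose, 3 doses have been given. Superposition: Cmin = C₀·(f + f² + … + f^3).
≈ 4.000 × (0.2500 + 0.0625 + 0.0156) ≈ 4.000 × 0.3281 ≈ 1.312 mg/L.

1.3 mg/L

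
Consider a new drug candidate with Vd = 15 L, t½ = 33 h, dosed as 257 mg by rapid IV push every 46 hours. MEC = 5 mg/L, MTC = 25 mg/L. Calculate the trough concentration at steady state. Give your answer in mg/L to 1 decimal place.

10.5 mg/L

Over one 46-h interval, 46/33 ≈ 1.3939 half-lives elapse, leaving f ≈ 0.3805 of each dose.
At steady state, accumulation factor R = 1/(1 − e^(−kτ)) ≈ 1.6142.
Single-dose peak C₀ = D/Vd = 257/15 ≈ 17.133 mg/L.
Cmax,ss = C₀/(1 − f) ≈ 17.133/0.6195 ≈ 27.656 mg/L.
Steady-state trough Cmin,ss = Cmax,ss·f ≈ 27.656 × 0.3805 ≈ 10.523 mg/L.
Trough 10.5 mg/L vs MEC 5 mg/L: adequate.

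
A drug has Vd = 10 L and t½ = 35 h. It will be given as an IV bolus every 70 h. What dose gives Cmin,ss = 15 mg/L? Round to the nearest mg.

τ/t½ = 70/35 ≈ 2, so f = (1/2)^(70/35) ≈ 0.250000.
Cmin,ss = (D/Vd)·f/(1−f), so D = Cmin,ss·Vd·(1−f)/f.
D = 15 × 10 × (1−f)/f ≈ 15 × 10 × 3.00000 ≈ 450.00 mg.

450 mg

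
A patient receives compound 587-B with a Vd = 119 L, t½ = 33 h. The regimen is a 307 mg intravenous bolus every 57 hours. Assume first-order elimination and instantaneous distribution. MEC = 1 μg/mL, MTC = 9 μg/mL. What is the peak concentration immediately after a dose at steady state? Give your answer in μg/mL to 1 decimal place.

Over one 57-h interval, 57/33 ≈ 1.7273 half-lives elapse, leaving f ≈ 0.3020 of each dose.
Accumulation ratio R = 1/(1 − f) ≈ 1/0.6980 ≈ 1.4327.
Each bolus raises the concentration by D/Vd = 307/119 ≈ 2.580 μg/mL.
Steady-state peak Cmax,ss = C₀·R ≈ 2.580 × 1.4327 ≈ 3.696 μg/mL.
Peak 3.7 μg/mL vs MTC 9 μg/mL: below toxic threshold.

3.7 μg/mL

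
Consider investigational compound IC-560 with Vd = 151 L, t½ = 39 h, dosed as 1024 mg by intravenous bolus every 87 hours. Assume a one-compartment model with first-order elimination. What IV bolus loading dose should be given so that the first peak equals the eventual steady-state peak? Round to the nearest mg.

1301 mg

f = (1/2)^(87/39) ≈ 0.213045; accumulation ratio R = 1/(1−f) ≈ 1.27072.
Loading dose to hit Cmax,ss on first dose: D_load = D_maint·R ≈ 1024 × 1.27072 ≈ 1301.22 mg.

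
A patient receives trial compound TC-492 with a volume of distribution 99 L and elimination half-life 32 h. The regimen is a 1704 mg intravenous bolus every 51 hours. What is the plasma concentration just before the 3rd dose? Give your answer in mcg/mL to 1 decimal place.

f = (1/2)^(τ/t½) = (1/2)^(51/32) ≈ 0.3313.
C₀ = D/Vd = 1704/99 ≈ 17.212 mcg/mL.
Before the 3rd dose, 2 doses have been given. Superposition: Cmin = C₀·(f + f²).
≈ 17.212 × (0.3313 + 0.1098) ≈ 17.212 × 0.4411 ≈ 7.592 mcg/mL.

7.6 mcg/mL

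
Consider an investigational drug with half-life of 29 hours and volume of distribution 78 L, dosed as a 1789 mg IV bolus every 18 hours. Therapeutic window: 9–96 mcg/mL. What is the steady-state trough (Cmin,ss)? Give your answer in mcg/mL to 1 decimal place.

Over one 18-h interval, 18/29 ≈ 0.62069 half-lives elapse, leaving f ≈ 0.6504 of each dose.
Accumulation ratio R = 1/(1 − f) ≈ 1/0.3496 ≈ 2.8604.
Single-dose peak C₀ = D/Vd = 1789/78 ≈ 22.936 mcg/mL.
Steady-state peak Cmax,ss = C₀·R ≈ 22.936 × 2.8604 ≈ 65.606 mcg/mL.
One interval later, Cmin,ss = Cmax,ss·e^(−kτ) ≈ 65.606 × 0.6504 ≈ 42.670 mcg/mL.
Trough 42.7 mcg/mL vs MEC 9 mcg/mL: adequate.

42.7 mcg/mL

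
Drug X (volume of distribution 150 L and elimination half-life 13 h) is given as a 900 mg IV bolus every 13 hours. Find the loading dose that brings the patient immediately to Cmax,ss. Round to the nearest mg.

f = (1/2)^(13/13) ≈ 0.500000; accumulation ratio R = 1/(1−f) ≈ 2.00000.
Loading dose to hit Cmax,ss on first dose: D_load = D_maint·R ≈ 900 × 2.00000 ≈ 1800.00 mg.

1800 mg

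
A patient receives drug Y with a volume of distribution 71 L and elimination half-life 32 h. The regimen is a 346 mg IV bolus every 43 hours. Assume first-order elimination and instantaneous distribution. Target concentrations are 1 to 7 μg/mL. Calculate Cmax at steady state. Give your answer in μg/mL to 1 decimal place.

τ/t½ = 43/32 ≈ 1.3438, so fraction remaining f = (1/2)^(43/32) ≈ 0.3940.
Accumulation ratio R = 1/(1 − f) ≈ 1/0.6060 ≈ 1.6502.
Each bolus raises the concentration by D/Vd = 346/71 ≈ 4.873 μg/mL.
Steady-state peak Cmax,ss = C₀·R ≈ 4.873 × 1.6502 ≈ 8.041 μg/mL.
Peak 8.0 μg/mL vs MTC 7 μg/mL: exceeds toxic threshold.

8.0 μg/mL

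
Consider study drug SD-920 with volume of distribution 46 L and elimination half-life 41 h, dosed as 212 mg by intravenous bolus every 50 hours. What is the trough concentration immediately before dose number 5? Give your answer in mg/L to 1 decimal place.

f = (1/2)^(τ/t½) = (1/2)^(50/41) ≈ 0.4294.
C₀ = D/Vd = 212/46 ≈ 4.609 mg/L.
Before the 5th dose, 4 doses have been given. Superposition: Cmin = C₀·(f + f² + … + f^4).
≈ 4.609 × (0.4294 + 0.1844 + 0.0792 + 0.0340) ≈ 4.609 × 0.7270 ≈ 3.351 mg/L.

3.4 mg/L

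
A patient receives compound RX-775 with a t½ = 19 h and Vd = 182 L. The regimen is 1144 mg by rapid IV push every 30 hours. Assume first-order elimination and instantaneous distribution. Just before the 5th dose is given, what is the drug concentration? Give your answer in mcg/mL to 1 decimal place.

3.1 mcg/mL

f = (1/2)^(τ/t½) = (1/2)^(30/19) ≈ 0.3347.
C₀ = D/Vd = 1144/182 ≈ 6.286 mcg/mL.
Before the 5th dose, 4 doses have been given. Superposition: Cmin = C₀·(f + f² + … + f^4).
≈ 6.286 × (0.3347 + 0.1120 + 0.0375 + 0.0125) ≈ 6.286 × 0.4967 ≈ 3.122 mcg/mL.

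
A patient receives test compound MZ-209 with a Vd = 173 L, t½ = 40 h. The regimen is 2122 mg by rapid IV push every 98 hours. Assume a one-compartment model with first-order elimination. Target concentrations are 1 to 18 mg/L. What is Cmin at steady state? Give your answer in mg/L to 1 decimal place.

k = ln2/t½ = ln2/40 ≈ 0.017329 h⁻¹; fraction remaining f = e^(−kτ) = e^(−0.017329×98) ≈ 0.1830.
Accumulation ratio R = 1/(1 − f) ≈ 1/0.8170 ≈ 1.2240.
Each bolus raises the concentration by D/Vd = 2122/173 ≈ 12.266 mg/L.
Cmax,ss = C₀/(1 − f) ≈ 12.266/0.8170 ≈ 15.013 mg/L.
One interval later, Cmin,ss = Cmax,ss·e^(−kτ) ≈ 15.013 × 0.1830 ≈ 2.747 mg/L.
Trough 2.7 mg/L vs MEC 1 mg/L: adequate.

2.7 mg/L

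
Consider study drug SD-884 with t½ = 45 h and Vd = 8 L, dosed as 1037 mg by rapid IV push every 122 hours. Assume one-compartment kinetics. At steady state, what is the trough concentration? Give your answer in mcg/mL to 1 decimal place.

23.4 mcg/mL

Over one 122-h interval, 122/45 ≈ 2.7111 half-lives elapse, leaving f ≈ 0.1527 of each dose.
Accumulation ratio R = 1/(1 − f) ≈ 1/0.8473 ≈ 1.1802.
Single-dose peak C₀ = D/Vd = 1037/8 ≈ 129.625 mcg/mL.
Steady-state peak Cmax,ss = C₀·R ≈ 129.625 × 1.1802 ≈ 152.983 mcg/mL.
One interval later, Cmin,ss = Cmax,ss·e^(−kτ) ≈ 152.983 × 0.1527 ≈ 23.361 mcg/mL.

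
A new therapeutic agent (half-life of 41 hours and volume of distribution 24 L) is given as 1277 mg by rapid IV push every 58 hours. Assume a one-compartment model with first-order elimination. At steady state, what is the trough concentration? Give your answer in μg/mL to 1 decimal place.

k = ln2/t½ = ln2/41 ≈ 0.016906 h⁻¹; fraction remaining f = e^(−kτ) = e^(−0.016906×58) ≈ 0.3751.
Accumulation ratio R = 1/(1 − f) ≈ 1/0.6249 ≈ 1.6003.
Single-dose peak C₀ = D/Vd = 1277/24 ≈ 53.208 μg/mL.
Cmax,ss = C₀/(1 − f) ≈ 53.208/0.6249 ≈ 85.146 μg/mL.
Steady-state trough Cmin,ss = Cmax,ss·f ≈ 85.146 × 0.3751 ≈ 31.938 μg/mL.

31.9 μg/mL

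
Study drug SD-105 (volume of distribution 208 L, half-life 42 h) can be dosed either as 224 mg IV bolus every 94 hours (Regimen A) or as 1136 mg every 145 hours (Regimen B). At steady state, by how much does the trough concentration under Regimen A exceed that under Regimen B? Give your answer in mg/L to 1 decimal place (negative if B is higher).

Regimen A: f = (1/2)^(94/42) ≈ 0.2120; Cmin,ss = (224/208)·f/(1−f) ≈ 0.290 mg/L.
Regimen B: f = (1/2)^(145/42) ≈ 0.0914; Cmin,ss = (1136/208)·f/(1−f) ≈ 0.549 mg/L.
Difference ≈ 0.290 − 0.549 ≈ -0.259 mg/L.

-0.3 mg/L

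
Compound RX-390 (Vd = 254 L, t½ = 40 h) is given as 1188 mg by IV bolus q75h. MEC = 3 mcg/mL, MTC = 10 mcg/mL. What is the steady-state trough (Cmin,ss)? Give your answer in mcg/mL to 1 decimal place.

1.8 mcg/mL

Over one 75-h interval, 75/40 ≈ 1.875 half-lives elapse, leaving f ≈ 0.2726 of each dose.
Each bolus raises the concentration by D/Vd = 1188/254 ≈ 4.677 mcg/mL.
Steady-state trough Cmin,ss = C₀·f/(1−f) ≈ 4.677 × 0.2726/0.7274 ≈ 1.753 mcg/mL.
Trough 1.8 mcg/mL vs MEC 3 mcg/mL: subtherapeutic.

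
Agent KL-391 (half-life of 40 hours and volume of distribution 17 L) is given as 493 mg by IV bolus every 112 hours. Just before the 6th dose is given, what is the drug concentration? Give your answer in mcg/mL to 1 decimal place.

f = (1/2)^(τ/t½) = (1/2)^(112/40) ≈ 0.1436.
C₀ = D/Vd = 493/17 ≈ 29.000 mcg/mL.
Before the 6th dose, 5 doses have been given. Superposition: Cmin = C₀·(f + f² + … + f^5).
≈ 29.000 × (0.1436 + 0.0206 + 0.0030 + 0.0004 + 0.0001) ≈ 29.000 × 0.1677 ≈ 4.863 mcg/mL.

4.9 mcg/mL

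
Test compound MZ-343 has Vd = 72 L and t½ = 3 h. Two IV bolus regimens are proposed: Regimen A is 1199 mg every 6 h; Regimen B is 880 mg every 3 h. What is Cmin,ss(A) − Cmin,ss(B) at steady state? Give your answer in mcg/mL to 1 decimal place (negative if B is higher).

Regimen A: f = (1/2)^(6/3) ≈ 0.2500; Cmin,ss = (1199/72)·f/(1−f) ≈ 5.551 mcg/mL.
Regimen B: f = (1/2)^(3/3) ≈ 0.5000; Cmin,ss = (880/72)·f/(1−f) ≈ 12.222 mcg/mL.
Difference ≈ 5.551 − 12.222 ≈ -6.671 mcg/mL.

-6.7 mcg/mL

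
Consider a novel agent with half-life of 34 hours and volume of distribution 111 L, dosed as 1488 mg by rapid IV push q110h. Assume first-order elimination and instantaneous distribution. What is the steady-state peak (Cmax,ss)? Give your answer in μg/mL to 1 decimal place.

Over one 110-h interval, 110/34 ≈ 3.2353 half-lives elapse, leaving f ≈ 0.1062 of each dose.
Accumulation ratio R = 1/(1 − f) ≈ 1/0.8938 ≈ 1.1188.
Each bolus raises the concentration by D/Vd = 1488/111 ≈ 13.405 μg/mL.
Steady-state peak Cmax,ss = C₀·R ≈ 13.405 × 1.1188 ≈ 14.998 μg/mL.

15.0 μg/mL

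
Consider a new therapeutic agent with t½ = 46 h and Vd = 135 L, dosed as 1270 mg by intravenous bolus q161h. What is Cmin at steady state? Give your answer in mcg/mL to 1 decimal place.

Over one 161-h interval, 161/46 ≈ 3.5 half-lives elapse, leaving f ≈ 0.0884 of each dose.
Single-dose peak C₀ = D/Vd = 1270/135 ≈ 9.407 mcg/mL.
Steady-state trough Cmin,ss = C₀·f/(1−f) ≈ 9.407 × 0.0884/0.9116 ≈ 0.912 mcg/mL.

0.9 mcg/mL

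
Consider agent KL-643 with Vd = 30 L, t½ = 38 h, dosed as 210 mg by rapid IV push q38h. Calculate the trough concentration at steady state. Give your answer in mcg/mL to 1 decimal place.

The dosing interval is 1 half-life, so f = 2^(−1) = 0.5.
Accumulation ratio R = 1/(1 − f) = 1/0.5 = 2/1.
Single-dose peak C₀ = D/Vd = 210/30 = 7 mcg/mL.
Steady-state peak Cmax,ss = C₀·R = 7 × 2/1 ≈ 14.000 mcg/mL.
Steady-state trough Cmin,ss = Cmax,ss·f ≈ 14.000 × 0.5 ≈ 7.000 mcg/mL.

7.0 mcg/mL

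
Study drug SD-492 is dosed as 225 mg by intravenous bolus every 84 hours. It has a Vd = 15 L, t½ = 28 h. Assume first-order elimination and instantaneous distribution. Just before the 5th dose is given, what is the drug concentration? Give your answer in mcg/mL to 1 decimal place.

2.1 mcg/mL

f = (1/2)^(τ/t½) = (1/2)^(84/28) ≈ 0.1250.
C₀ = D/Vd = 225/15 ≈ 15.000 mcg/mL.
Before the 5th dose, 4 doses have been given. Superposition: Cmin = C₀·(f + f² + … + f^4).
≈ 15.000 × (0.1250 + 0.0156 + 0.0020 + 0.0002) ≈ 15.000 × 0.1428 ≈ 2.142 mcg/mL.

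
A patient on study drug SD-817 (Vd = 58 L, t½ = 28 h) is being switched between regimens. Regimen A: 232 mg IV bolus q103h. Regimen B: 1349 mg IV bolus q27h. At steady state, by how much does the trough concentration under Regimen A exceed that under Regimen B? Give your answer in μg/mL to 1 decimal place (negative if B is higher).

-24.1 μg/mL

Regimen A: f = (1/2)^(103/28) ≈ 0.0781; Cmin,ss = (232/58)·f/(1−f) ≈ 0.339 μg/mL.
Regimen B: f = (1/2)^(27/28) ≈ 0.5125; Cmin,ss = (1349/58)·f/(1−f) ≈ 24.451 μg/mL.
Difference ≈ 0.339 − 24.451 ≈ -24.112 μg/mL.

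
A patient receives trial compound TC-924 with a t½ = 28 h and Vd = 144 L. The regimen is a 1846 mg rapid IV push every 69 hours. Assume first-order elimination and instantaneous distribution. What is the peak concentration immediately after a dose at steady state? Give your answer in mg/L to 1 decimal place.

τ/t½ = 69/28 ≈ 2.4643, so fraction remaining f = (1/2)^(69/28) ≈ 0.1812.
At steady state, accumulation factor R = 1/(1 − e^(−kτ)) ≈ 1.2213.
Single-dose peak C₀ = D/Vd = 1846/144 ≈ 12.819 mg/L.
Steady-state peak Cmax,ss = C₀·R ≈ 12.819 × 1.2213 ≈ 15.656 mg/L.

15.7 mg/L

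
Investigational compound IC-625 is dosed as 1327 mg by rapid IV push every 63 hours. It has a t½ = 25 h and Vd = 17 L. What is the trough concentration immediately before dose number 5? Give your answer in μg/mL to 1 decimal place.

16.5 μg/mL

f = (1/2)^(τ/t½) = (1/2)^(63/25) ≈ 0.1743.
C₀ = D/Vd = 1327/17 ≈ 78.059 μg/mL.
Before the 5th dose, 4 doses have been given. Superposition: Cmin = C₀·(f + f² + … + f^4).
≈ 78.059 × (0.1743 + 0.0304 + 0.0053 + 0.0009) ≈ 78.059 × 0.2109 ≈ 16.463 μg/mL.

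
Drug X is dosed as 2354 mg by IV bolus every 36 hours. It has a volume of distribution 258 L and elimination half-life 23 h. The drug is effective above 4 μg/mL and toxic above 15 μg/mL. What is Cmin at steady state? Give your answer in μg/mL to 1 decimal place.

Over one 36-h interval, 36/23 ≈ 1.5652 half-lives elapse, leaving f ≈ 0.3379 of each dose.
At steady state, accumulation factor R = 1/(1 − e^(−kτ)) ≈ 1.5103.
Each bolus raises the concentration by D/Vd = 2354/258 ≈ 9.124 μg/mL.
Steady-state peak Cmax,ss = C₀·R ≈ 9.124 × 1.5103 ≈ 13.780 μg/mL.
One interval later, Cmin,ss = Cmax,ss·e^(−kτ) ≈ 13.780 × 0.3379 ≈ 4.656 μg/mL.
Trough 4.7 μg/mL vs MEC 4 μg/mL: adequate.

4.7 μg/mL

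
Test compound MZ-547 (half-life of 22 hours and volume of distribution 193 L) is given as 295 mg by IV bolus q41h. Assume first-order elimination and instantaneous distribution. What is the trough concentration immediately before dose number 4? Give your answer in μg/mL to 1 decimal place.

f = (1/2)^(τ/t½) = (1/2)^(41/22) ≈ 0.2748.
C₀ = D/Vd = 295/193 ≈ 1.528 μg/mL.
Before the 4th dose, 3 doses have been given. Superposition: Cmin = C₀·(f + f² + … + f^3).
≈ 1.528 × (0.2748 + 0.0755 + 0.0208) ≈ 1.528 × 0.3711 ≈ 0.567 μg/mL.

0.6 μg/mL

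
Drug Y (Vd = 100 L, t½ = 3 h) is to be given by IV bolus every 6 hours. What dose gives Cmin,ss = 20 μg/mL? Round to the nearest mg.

6000 mg

τ/t½ = 6/3 ≈ 2, so f = (1/2)^(6/3) ≈ 0.250000.
Cmin,ss = (D/Vd)·f/(1−f), so D = Cmin,ss·Vd·(1−f)/f.
D = 20 × 100 × (1−f)/f ≈ 20 × 100 × 3.00000 ≈ 6000.00 mg.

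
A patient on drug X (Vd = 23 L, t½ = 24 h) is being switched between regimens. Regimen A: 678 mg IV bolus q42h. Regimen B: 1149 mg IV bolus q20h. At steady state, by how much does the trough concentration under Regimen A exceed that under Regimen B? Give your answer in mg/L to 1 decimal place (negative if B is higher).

Regimen A: f = (1/2)^(42/24) ≈ 0.2973; Cmin,ss = (678/23)·f/(1−f) ≈ 12.472 mg/L.
Regimen B: f = (1/2)^(20/24) ≈ 0.5612; Cmin,ss = (1149/23)·f/(1−f) ≈ 63.892 mg/L.
Difference ≈ 12.472 − 63.892 ≈ -51.420 mg/L.

-51.4 mg/L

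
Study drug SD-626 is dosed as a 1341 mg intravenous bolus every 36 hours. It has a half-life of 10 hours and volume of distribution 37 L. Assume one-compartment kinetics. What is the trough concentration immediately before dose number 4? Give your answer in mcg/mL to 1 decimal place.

f = (1/2)^(τ/t½) = (1/2)^(36/10) ≈ 0.0825.
C₀ = D/Vd = 1341/37 ≈ 36.243 mcg/mL.
Before the 4th dose, 3 doses have been given. Superposition: Cmin = C₀·(f + f² + … + f^3).
≈ 36.243 × (0.0825 + 0.0068 + 0.0006) ≈ 36.243 × 0.0899 ≈ 3.258 mcg/mL.

3.3 mcg/mL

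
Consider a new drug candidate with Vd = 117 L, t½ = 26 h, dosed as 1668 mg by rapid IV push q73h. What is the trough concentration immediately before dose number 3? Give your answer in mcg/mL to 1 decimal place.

2.3 mcg/mL

f = (1/2)^(τ/t½) = (1/2)^(73/26) ≈ 0.1428.
C₀ = D/Vd = 1668/117 ≈ 14.256 mcg/mL.
Before the 3rd dose, 2 doses have been given. Superposition: Cmin = C₀·(f + f²).
≈ 14.256 × (0.1428 + 0.0204) ≈ 14.256 × 0.1632 ≈ 2.327 mcg/mL.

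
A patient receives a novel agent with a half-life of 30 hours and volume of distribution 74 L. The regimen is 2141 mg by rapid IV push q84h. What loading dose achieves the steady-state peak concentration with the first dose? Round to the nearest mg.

2500 mg

f = (1/2)^(84/30) ≈ 0.143587; accumulation ratio R = 1/(1−f) ≈ 1.16766.
Loading dose to hit Cmax,ss on first dose: D_load = D_maint·R ≈ 2141 × 1.16766 ≈ 2499.96 mg.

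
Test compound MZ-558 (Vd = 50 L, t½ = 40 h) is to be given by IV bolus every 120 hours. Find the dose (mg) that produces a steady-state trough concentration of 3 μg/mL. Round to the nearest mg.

1050 mg

τ/t½ = 120/40 ≈ 3, so f = (1/2)^(120/40) ≈ 0.125000.
Cmin,ss = (D/Vd)·f/(1−f), so D = Cmin,ss·Vd·(1−f)/f.
D = 3 × 50 × (1−f)/f ≈ 3 × 50 × 7.00000 ≈ 1050.00 mg.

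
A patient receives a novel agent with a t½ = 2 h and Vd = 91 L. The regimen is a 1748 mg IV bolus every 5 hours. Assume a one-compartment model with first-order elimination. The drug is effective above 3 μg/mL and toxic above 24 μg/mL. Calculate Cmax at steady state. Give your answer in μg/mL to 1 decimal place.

k = ln2/t½ = ln2/2 ≈ 0.346574 h⁻¹; fraction remaining f = e^(−kτ) = e^(−0.346574×5) ≈ 0.1768.
Accumulation ratio R = 1/(1 − f) ≈ 1/0.8232 ≈ 1.2148.
Each bolus raises the concentration by D/Vd = 1748/91 ≈ 19.209 μg/mL.
Steady-state peak Cmax,ss = C₀·R ≈ 19.209 × 1.2148 ≈ 23.335 μg/mL.
Peak 23.3 μg/mL vs MTC 24 μg/mL: below toxic threshold.

23.3 μg/mL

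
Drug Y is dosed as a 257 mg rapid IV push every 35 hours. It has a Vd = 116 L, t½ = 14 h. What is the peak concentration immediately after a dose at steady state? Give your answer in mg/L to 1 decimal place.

2.7 mg/L

Over one 35-h interval, 35/14 ≈ 2.5 half-lives elapse, leaving f ≈ 0.1768 of each dose.
At steady state, accumulation factor R = 1/(1 − e^(−kτ)) ≈ 1.2148.
Each bolus raises the concentration by D/Vd = 257/116 ≈ 2.216 mg/L.
Steady-state peak Cmax,ss = C₀·R ≈ 2.216 × 1.2148 ≈ 2.692 mg/L.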